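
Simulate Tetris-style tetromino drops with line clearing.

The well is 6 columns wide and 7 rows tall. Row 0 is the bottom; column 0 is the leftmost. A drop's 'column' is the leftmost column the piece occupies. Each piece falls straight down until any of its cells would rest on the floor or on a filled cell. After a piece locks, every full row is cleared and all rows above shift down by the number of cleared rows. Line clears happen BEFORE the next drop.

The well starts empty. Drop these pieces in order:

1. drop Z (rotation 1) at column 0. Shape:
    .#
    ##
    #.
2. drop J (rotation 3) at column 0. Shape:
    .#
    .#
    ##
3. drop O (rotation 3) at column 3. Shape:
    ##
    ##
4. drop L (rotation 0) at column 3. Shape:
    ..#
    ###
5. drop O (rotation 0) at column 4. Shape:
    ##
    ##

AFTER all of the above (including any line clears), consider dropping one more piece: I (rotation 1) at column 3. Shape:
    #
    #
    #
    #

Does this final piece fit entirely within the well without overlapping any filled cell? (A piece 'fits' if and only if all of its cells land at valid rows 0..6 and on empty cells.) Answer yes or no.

Drop 1: Z rot1 at col 0 lands with bottom-row=0; cleared 0 line(s) (total 0); column heights now [2 3 0 0 0 0], max=3
Drop 2: J rot3 at col 0 lands with bottom-row=3; cleared 0 line(s) (total 0); column heights now [4 6 0 0 0 0], max=6
Drop 3: O rot3 at col 3 lands with bottom-row=0; cleared 0 line(s) (total 0); column heights now [4 6 0 2 2 0], max=6
Drop 4: L rot0 at col 3 lands with bottom-row=2; cleared 0 line(s) (total 0); column heights now [4 6 0 3 3 4], max=6
Drop 5: O rot0 at col 4 lands with bottom-row=4; cleared 0 line(s) (total 0); column heights now [4 6 0 3 6 6], max=6
Test piece I rot1 at col 3 (width 1): heights before test = [4 6 0 3 6 6]; fits = True

Answer: yes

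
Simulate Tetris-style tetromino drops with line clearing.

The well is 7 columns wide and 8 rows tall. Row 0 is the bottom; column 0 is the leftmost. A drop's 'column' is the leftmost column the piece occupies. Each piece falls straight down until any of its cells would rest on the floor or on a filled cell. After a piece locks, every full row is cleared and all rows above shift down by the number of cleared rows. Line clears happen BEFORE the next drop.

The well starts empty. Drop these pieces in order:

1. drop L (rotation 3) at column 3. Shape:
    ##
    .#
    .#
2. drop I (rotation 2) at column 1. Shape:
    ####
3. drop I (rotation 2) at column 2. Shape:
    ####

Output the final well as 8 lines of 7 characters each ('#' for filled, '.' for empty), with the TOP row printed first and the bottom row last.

Drop 1: L rot3 at col 3 lands with bottom-row=0; cleared 0 line(s) (total 0); column heights now [0 0 0 3 3 0 0], max=3
Drop 2: I rot2 at col 1 lands with bottom-row=3; cleared 0 line(s) (total 0); column heights now [0 4 4 4 4 0 0], max=4
Drop 3: I rot2 at col 2 lands with bottom-row=4; cleared 0 line(s) (total 0); column heights now [0 4 5 5 5 5 0], max=5

Answer: .......
.......
.......
..####.
.####..
...##..
....#..
....#..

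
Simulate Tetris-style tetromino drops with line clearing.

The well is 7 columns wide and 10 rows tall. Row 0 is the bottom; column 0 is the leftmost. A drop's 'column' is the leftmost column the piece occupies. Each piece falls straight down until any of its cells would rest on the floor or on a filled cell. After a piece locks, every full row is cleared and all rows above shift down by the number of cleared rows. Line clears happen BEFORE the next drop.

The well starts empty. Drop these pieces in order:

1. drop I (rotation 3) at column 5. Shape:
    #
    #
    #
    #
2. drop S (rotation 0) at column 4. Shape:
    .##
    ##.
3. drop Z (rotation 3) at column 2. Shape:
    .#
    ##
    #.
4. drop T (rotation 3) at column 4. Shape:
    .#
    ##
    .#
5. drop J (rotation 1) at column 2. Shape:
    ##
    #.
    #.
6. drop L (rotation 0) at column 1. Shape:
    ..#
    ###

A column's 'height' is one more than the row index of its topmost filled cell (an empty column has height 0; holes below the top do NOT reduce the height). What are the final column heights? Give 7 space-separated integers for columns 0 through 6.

Answer: 0 6 6 7 8 9 6

Derivation:
Drop 1: I rot3 at col 5 lands with bottom-row=0; cleared 0 line(s) (total 0); column heights now [0 0 0 0 0 4 0], max=4
Drop 2: S rot0 at col 4 lands with bottom-row=4; cleared 0 line(s) (total 0); column heights now [0 0 0 0 5 6 6], max=6
Drop 3: Z rot3 at col 2 lands with bottom-row=0; cleared 0 line(s) (total 0); column heights now [0 0 2 3 5 6 6], max=6
Drop 4: T rot3 at col 4 lands with bottom-row=6; cleared 0 line(s) (total 0); column heights now [0 0 2 3 8 9 6], max=9
Drop 5: J rot1 at col 2 lands with bottom-row=2; cleared 0 line(s) (total 0); column heights now [0 0 5 5 8 9 6], max=9
Drop 6: L rot0 at col 1 lands with bottom-row=5; cleared 0 line(s) (total 0); column heights now [0 6 6 7 8 9 6], max=9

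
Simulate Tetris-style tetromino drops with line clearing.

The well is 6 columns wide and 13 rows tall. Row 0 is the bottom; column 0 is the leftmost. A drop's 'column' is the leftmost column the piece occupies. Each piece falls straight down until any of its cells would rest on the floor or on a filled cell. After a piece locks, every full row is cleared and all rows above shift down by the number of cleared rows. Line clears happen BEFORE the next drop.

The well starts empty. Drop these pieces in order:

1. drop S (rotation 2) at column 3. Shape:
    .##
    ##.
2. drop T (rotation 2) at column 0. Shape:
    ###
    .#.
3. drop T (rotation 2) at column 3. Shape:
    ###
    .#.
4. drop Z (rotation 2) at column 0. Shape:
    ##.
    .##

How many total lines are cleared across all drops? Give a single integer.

Answer: 0

Derivation:
Drop 1: S rot2 at col 3 lands with bottom-row=0; cleared 0 line(s) (total 0); column heights now [0 0 0 1 2 2], max=2
Drop 2: T rot2 at col 0 lands with bottom-row=0; cleared 0 line(s) (total 0); column heights now [2 2 2 1 2 2], max=2
Drop 3: T rot2 at col 3 lands with bottom-row=2; cleared 0 line(s) (total 0); column heights now [2 2 2 4 4 4], max=4
Drop 4: Z rot2 at col 0 lands with bottom-row=2; cleared 0 line(s) (total 0); column heights now [4 4 3 4 4 4], max=4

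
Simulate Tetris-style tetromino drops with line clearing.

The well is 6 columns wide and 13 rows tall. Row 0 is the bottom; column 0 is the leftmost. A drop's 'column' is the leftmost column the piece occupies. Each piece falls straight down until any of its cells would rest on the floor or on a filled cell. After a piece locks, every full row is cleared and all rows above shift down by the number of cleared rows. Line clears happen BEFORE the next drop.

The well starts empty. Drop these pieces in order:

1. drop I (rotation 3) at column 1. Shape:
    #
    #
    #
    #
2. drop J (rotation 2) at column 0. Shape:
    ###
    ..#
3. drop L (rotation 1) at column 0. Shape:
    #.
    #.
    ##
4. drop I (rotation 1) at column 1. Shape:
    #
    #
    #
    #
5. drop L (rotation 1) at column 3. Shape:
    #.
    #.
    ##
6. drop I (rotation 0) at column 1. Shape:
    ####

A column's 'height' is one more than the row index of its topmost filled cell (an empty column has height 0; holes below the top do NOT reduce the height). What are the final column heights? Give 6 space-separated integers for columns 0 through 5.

Drop 1: I rot3 at col 1 lands with bottom-row=0; cleared 0 line(s) (total 0); column heights now [0 4 0 0 0 0], max=4
Drop 2: J rot2 at col 0 lands with bottom-row=3; cleared 0 line(s) (total 0); column heights now [5 5 5 0 0 0], max=5
Drop 3: L rot1 at col 0 lands with bottom-row=5; cleared 0 line(s) (total 0); column heights now [8 6 5 0 0 0], max=8
Drop 4: I rot1 at col 1 lands with bottom-row=6; cleared 0 line(s) (total 0); column heights now [8 10 5 0 0 0], max=10
Drop 5: L rot1 at col 3 lands with bottom-row=0; cleared 0 line(s) (total 0); column heights now [8 10 5 3 1 0], max=10
Drop 6: I rot0 at col 1 lands with bottom-row=10; cleared 0 line(s) (total 0); column heights now [8 11 11 11 11 0], max=11

Answer: 8 11 11 11 11 0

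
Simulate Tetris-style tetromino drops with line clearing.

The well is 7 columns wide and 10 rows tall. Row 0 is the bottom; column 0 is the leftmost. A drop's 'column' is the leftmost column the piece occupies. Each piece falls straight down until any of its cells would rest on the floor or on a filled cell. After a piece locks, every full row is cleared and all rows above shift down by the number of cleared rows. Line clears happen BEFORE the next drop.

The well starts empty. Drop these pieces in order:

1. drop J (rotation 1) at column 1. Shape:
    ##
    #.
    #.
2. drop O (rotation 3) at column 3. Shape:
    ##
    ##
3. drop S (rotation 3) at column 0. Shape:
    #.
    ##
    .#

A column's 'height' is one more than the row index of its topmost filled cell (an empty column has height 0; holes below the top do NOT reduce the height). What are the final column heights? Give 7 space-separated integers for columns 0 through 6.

Drop 1: J rot1 at col 1 lands with bottom-row=0; cleared 0 line(s) (total 0); column heights now [0 3 3 0 0 0 0], max=3
Drop 2: O rot3 at col 3 lands with bottom-row=0; cleared 0 line(s) (total 0); column heights now [0 3 3 2 2 0 0], max=3
Drop 3: S rot3 at col 0 lands with bottom-row=3; cleared 0 line(s) (total 0); column heights now [6 5 3 2 2 0 0], max=6

Answer: 6 5 3 2 2 0 0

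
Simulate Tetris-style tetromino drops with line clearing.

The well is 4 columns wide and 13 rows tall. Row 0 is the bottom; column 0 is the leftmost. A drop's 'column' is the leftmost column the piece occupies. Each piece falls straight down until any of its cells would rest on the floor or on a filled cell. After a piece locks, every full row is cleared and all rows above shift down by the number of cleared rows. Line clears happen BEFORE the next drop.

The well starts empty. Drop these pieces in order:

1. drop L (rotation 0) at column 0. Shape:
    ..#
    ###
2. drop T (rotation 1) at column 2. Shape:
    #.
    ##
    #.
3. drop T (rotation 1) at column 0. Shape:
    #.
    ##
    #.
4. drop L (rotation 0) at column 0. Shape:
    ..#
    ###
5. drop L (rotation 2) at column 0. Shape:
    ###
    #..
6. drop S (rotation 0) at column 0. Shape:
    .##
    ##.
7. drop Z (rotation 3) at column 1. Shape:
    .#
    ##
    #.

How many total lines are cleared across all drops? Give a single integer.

Drop 1: L rot0 at col 0 lands with bottom-row=0; cleared 0 line(s) (total 0); column heights now [1 1 2 0], max=2
Drop 2: T rot1 at col 2 lands with bottom-row=2; cleared 0 line(s) (total 0); column heights now [1 1 5 4], max=5
Drop 3: T rot1 at col 0 lands with bottom-row=1; cleared 0 line(s) (total 0); column heights now [4 3 5 4], max=5
Drop 4: L rot0 at col 0 lands with bottom-row=5; cleared 0 line(s) (total 0); column heights now [6 6 7 4], max=7
Drop 5: L rot2 at col 0 lands with bottom-row=6; cleared 0 line(s) (total 0); column heights now [8 8 8 4], max=8
Drop 6: S rot0 at col 0 lands with bottom-row=8; cleared 0 line(s) (total 0); column heights now [9 10 10 4], max=10
Drop 7: Z rot3 at col 1 lands with bottom-row=10; cleared 0 line(s) (total 0); column heights now [9 12 13 4], max=13

Answer: 0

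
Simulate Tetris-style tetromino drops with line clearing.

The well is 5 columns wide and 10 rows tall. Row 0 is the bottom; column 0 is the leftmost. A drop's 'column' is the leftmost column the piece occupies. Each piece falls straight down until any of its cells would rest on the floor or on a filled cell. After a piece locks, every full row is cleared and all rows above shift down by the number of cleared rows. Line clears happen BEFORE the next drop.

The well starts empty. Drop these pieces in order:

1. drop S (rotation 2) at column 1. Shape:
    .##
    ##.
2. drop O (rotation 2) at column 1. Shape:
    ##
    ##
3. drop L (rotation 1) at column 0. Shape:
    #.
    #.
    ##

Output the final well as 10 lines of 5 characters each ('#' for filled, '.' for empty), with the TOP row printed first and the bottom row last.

Answer: .....
.....
.....
#....
#....
##...
.##..
.##..
..##.
.##..

Derivation:
Drop 1: S rot2 at col 1 lands with bottom-row=0; cleared 0 line(s) (total 0); column heights now [0 1 2 2 0], max=2
Drop 2: O rot2 at col 1 lands with bottom-row=2; cleared 0 line(s) (total 0); column heights now [0 4 4 2 0], max=4
Drop 3: L rot1 at col 0 lands with bottom-row=4; cleared 0 line(s) (total 0); column heights now [7 5 4 2 0], max=7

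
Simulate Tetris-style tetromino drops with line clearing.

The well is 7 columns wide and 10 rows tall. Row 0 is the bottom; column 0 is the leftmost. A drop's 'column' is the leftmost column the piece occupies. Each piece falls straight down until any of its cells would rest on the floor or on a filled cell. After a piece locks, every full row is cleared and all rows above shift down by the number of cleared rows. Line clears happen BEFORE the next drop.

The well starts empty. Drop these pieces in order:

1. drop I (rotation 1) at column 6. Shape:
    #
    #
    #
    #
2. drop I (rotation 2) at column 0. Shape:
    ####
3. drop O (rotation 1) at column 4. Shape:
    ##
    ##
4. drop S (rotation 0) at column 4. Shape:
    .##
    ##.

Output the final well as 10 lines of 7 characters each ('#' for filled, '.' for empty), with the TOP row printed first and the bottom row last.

Drop 1: I rot1 at col 6 lands with bottom-row=0; cleared 0 line(s) (total 0); column heights now [0 0 0 0 0 0 4], max=4
Drop 2: I rot2 at col 0 lands with bottom-row=0; cleared 0 line(s) (total 0); column heights now [1 1 1 1 0 0 4], max=4
Drop 3: O rot1 at col 4 lands with bottom-row=0; cleared 1 line(s) (total 1); column heights now [0 0 0 0 1 1 3], max=3
Drop 4: S rot0 at col 4 lands with bottom-row=2; cleared 0 line(s) (total 1); column heights now [0 0 0 0 3 4 4], max=4

Answer: .......
.......
.......
.......
.......
.......
.....##
....###
......#
....###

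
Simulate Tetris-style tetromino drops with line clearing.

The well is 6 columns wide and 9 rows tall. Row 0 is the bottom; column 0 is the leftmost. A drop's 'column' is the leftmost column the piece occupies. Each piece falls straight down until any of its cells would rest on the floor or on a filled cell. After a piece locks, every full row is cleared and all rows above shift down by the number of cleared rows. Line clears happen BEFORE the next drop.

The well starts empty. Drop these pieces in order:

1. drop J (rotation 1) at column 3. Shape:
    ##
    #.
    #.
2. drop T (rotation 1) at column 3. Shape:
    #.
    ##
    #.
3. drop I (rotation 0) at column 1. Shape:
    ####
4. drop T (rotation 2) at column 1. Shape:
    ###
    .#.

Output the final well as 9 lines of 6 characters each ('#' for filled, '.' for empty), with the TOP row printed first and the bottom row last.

Drop 1: J rot1 at col 3 lands with bottom-row=0; cleared 0 line(s) (total 0); column heights now [0 0 0 3 3 0], max=3
Drop 2: T rot1 at col 3 lands with bottom-row=3; cleared 0 line(s) (total 0); column heights now [0 0 0 6 5 0], max=6
Drop 3: I rot0 at col 1 lands with bottom-row=6; cleared 0 line(s) (total 0); column heights now [0 7 7 7 7 0], max=7
Drop 4: T rot2 at col 1 lands with bottom-row=7; cleared 0 line(s) (total 0); column heights now [0 9 9 9 7 0], max=9

Answer: .###..
..#...
.####.
...#..
...##.
...#..
...##.
...#..
...#..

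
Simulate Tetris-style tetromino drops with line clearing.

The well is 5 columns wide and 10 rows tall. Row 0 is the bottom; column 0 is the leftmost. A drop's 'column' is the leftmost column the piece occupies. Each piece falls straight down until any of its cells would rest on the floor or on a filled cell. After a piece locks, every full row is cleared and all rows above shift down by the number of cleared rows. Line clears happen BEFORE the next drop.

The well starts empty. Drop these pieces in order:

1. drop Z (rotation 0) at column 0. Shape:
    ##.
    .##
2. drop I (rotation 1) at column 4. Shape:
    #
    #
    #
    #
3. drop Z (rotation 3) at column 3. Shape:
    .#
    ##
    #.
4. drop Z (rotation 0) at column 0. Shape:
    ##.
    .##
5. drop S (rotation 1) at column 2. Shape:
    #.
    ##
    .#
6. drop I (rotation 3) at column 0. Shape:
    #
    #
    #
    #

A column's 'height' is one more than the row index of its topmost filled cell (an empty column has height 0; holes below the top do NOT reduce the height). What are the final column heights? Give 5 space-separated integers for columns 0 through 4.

Answer: 8 4 8 7 6

Derivation:
Drop 1: Z rot0 at col 0 lands with bottom-row=0; cleared 0 line(s) (total 0); column heights now [2 2 1 0 0], max=2
Drop 2: I rot1 at col 4 lands with bottom-row=0; cleared 0 line(s) (total 0); column heights now [2 2 1 0 4], max=4
Drop 3: Z rot3 at col 3 lands with bottom-row=3; cleared 0 line(s) (total 0); column heights now [2 2 1 5 6], max=6
Drop 4: Z rot0 at col 0 lands with bottom-row=2; cleared 0 line(s) (total 0); column heights now [4 4 3 5 6], max=6
Drop 5: S rot1 at col 2 lands with bottom-row=5; cleared 0 line(s) (total 0); column heights now [4 4 8 7 6], max=8
Drop 6: I rot3 at col 0 lands with bottom-row=4; cleared 0 line(s) (total 0); column heights now [8 4 8 7 6], max=8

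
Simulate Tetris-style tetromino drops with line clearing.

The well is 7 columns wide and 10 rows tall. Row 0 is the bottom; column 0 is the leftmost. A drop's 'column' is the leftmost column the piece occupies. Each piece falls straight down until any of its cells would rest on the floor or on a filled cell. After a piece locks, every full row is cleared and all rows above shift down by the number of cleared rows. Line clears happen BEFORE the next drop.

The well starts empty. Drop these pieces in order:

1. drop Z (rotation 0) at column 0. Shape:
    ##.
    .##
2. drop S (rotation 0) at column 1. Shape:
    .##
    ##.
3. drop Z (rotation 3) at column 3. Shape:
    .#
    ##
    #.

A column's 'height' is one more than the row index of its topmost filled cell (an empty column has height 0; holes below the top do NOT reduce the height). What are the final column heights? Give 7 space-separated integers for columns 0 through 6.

Drop 1: Z rot0 at col 0 lands with bottom-row=0; cleared 0 line(s) (total 0); column heights now [2 2 1 0 0 0 0], max=2
Drop 2: S rot0 at col 1 lands with bottom-row=2; cleared 0 line(s) (total 0); column heights now [2 3 4 4 0 0 0], max=4
Drop 3: Z rot3 at col 3 lands with bottom-row=4; cleared 0 line(s) (total 0); column heights now [2 3 4 6 7 0 0], max=7

Answer: 2 3 4 6 7 0 0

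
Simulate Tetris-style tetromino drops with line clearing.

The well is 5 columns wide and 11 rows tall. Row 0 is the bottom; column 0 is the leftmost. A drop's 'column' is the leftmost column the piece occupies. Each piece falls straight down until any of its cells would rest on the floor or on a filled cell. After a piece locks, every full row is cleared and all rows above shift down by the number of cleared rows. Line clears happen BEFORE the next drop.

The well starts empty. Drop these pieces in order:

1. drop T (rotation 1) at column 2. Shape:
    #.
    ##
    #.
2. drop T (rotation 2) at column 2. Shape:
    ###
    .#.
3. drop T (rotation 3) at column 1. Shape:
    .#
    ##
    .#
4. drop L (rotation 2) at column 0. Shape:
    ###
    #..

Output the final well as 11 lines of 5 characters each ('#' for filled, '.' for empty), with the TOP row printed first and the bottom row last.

Answer: .....
.....
.....
###..
#.#..
.##..
..#..
..###
..##.
..##.
..#..

Derivation:
Drop 1: T rot1 at col 2 lands with bottom-row=0; cleared 0 line(s) (total 0); column heights now [0 0 3 2 0], max=3
Drop 2: T rot2 at col 2 lands with bottom-row=2; cleared 0 line(s) (total 0); column heights now [0 0 4 4 4], max=4
Drop 3: T rot3 at col 1 lands with bottom-row=4; cleared 0 line(s) (total 0); column heights now [0 6 7 4 4], max=7
Drop 4: L rot2 at col 0 lands with bottom-row=6; cleared 0 line(s) (total 0); column heights now [8 8 8 4 4], max=8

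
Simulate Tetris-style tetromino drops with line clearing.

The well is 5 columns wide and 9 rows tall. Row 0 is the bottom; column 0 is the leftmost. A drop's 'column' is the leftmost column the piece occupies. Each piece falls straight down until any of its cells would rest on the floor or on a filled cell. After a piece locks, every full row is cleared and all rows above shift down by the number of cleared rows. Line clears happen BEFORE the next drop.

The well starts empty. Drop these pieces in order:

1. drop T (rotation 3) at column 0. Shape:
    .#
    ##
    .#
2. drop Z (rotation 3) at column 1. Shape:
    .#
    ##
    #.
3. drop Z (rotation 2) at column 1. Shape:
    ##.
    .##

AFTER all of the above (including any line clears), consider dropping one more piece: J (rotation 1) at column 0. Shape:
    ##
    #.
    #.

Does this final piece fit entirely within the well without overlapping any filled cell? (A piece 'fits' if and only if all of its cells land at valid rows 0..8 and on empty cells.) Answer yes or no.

Drop 1: T rot3 at col 0 lands with bottom-row=0; cleared 0 line(s) (total 0); column heights now [2 3 0 0 0], max=3
Drop 2: Z rot3 at col 1 lands with bottom-row=3; cleared 0 line(s) (total 0); column heights now [2 5 6 0 0], max=6
Drop 3: Z rot2 at col 1 lands with bottom-row=6; cleared 0 line(s) (total 0); column heights now [2 8 8 7 0], max=8
Test piece J rot1 at col 0 (width 2): heights before test = [2 8 8 7 0]; fits = True

Answer: yes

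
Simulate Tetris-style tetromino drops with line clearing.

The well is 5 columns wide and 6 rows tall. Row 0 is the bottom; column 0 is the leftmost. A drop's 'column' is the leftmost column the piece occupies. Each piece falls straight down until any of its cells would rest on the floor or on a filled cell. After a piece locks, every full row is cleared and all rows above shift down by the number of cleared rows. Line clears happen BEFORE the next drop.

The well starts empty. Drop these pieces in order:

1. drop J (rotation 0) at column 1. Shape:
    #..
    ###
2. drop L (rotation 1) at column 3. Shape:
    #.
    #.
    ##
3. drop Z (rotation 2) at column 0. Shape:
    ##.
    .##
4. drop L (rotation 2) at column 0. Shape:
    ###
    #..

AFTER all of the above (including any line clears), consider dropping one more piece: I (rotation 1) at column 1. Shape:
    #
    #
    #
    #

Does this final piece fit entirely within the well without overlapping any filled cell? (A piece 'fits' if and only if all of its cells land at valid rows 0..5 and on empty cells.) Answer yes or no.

Answer: no

Derivation:
Drop 1: J rot0 at col 1 lands with bottom-row=0; cleared 0 line(s) (total 0); column heights now [0 2 1 1 0], max=2
Drop 2: L rot1 at col 3 lands with bottom-row=1; cleared 0 line(s) (total 0); column heights now [0 2 1 4 2], max=4
Drop 3: Z rot2 at col 0 lands with bottom-row=2; cleared 0 line(s) (total 0); column heights now [4 4 3 4 2], max=4
Drop 4: L rot2 at col 0 lands with bottom-row=4; cleared 0 line(s) (total 0); column heights now [6 6 6 4 2], max=6
Test piece I rot1 at col 1 (width 1): heights before test = [6 6 6 4 2]; fits = False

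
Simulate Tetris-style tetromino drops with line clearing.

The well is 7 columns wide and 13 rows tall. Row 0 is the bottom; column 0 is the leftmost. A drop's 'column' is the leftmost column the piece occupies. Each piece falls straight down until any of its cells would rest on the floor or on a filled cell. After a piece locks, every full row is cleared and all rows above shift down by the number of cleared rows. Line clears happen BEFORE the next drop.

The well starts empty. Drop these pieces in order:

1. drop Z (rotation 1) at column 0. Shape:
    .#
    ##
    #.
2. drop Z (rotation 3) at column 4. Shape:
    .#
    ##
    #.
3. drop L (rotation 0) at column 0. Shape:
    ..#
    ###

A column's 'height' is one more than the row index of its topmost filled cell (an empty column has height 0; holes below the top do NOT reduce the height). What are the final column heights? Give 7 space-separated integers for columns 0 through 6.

Answer: 4 4 5 0 2 3 0

Derivation:
Drop 1: Z rot1 at col 0 lands with bottom-row=0; cleared 0 line(s) (total 0); column heights now [2 3 0 0 0 0 0], max=3
Drop 2: Z rot3 at col 4 lands with bottom-row=0; cleared 0 line(s) (total 0); column heights now [2 3 0 0 2 3 0], max=3
Drop 3: L rot0 at col 0 lands with bottom-row=3; cleared 0 line(s) (total 0); column heights now [4 4 5 0 2 3 0], max=5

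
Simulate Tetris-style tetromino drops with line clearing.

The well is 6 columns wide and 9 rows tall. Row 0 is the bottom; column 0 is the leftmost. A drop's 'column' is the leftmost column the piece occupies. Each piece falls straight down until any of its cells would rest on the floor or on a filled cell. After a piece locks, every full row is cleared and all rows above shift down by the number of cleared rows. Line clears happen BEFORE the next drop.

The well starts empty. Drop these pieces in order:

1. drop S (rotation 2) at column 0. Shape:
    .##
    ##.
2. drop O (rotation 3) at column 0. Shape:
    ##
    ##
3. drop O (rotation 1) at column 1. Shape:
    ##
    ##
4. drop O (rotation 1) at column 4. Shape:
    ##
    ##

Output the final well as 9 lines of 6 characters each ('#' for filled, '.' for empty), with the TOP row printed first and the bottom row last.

Drop 1: S rot2 at col 0 lands with bottom-row=0; cleared 0 line(s) (total 0); column heights now [1 2 2 0 0 0], max=2
Drop 2: O rot3 at col 0 lands with bottom-row=2; cleared 0 line(s) (total 0); column heights now [4 4 2 0 0 0], max=4
Drop 3: O rot1 at col 1 lands with bottom-row=4; cleared 0 line(s) (total 0); column heights now [4 6 6 0 0 0], max=6
Drop 4: O rot1 at col 4 lands with bottom-row=0; cleared 0 line(s) (total 0); column heights now [4 6 6 0 2 2], max=6

Answer: ......
......
......
.##...
.##...
##....
##....
.##.##
##..##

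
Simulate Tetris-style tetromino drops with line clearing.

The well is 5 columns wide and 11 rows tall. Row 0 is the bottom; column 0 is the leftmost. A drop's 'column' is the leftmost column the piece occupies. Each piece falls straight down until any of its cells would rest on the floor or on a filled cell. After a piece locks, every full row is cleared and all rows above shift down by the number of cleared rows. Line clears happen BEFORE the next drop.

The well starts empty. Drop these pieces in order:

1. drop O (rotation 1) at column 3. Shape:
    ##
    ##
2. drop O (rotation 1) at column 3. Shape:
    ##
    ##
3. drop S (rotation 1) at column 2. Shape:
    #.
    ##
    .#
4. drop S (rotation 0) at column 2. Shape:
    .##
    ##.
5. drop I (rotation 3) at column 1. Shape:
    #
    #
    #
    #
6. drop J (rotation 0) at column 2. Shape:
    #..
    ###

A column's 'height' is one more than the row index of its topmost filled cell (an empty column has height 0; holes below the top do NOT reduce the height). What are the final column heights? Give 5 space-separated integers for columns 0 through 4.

Drop 1: O rot1 at col 3 lands with bottom-row=0; cleared 0 line(s) (total 0); column heights now [0 0 0 2 2], max=2
Drop 2: O rot1 at col 3 lands with bottom-row=2; cleared 0 line(s) (total 0); column heights now [0 0 0 4 4], max=4
Drop 3: S rot1 at col 2 lands with bottom-row=4; cleared 0 line(s) (total 0); column heights now [0 0 7 6 4], max=7
Drop 4: S rot0 at col 2 lands with bottom-row=7; cleared 0 line(s) (total 0); column heights now [0 0 8 9 9], max=9
Drop 5: I rot3 at col 1 lands with bottom-row=0; cleared 0 line(s) (total 0); column heights now [0 4 8 9 9], max=9
Drop 6: J rot0 at col 2 lands with bottom-row=9; cleared 0 line(s) (total 0); column heights now [0 4 11 10 10], max=11

Answer: 0 4 11 10 10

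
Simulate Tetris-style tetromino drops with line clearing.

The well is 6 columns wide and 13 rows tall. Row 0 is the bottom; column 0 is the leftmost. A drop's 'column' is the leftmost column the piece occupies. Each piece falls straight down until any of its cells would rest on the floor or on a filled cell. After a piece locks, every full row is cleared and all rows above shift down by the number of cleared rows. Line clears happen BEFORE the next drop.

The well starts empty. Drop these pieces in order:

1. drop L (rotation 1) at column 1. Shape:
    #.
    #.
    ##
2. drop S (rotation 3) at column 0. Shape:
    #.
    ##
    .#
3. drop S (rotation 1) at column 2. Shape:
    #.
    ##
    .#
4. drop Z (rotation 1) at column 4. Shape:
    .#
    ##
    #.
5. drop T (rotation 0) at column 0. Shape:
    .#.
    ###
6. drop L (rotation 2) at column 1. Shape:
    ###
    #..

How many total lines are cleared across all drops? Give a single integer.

Drop 1: L rot1 at col 1 lands with bottom-row=0; cleared 0 line(s) (total 0); column heights now [0 3 1 0 0 0], max=3
Drop 2: S rot3 at col 0 lands with bottom-row=3; cleared 0 line(s) (total 0); column heights now [6 5 1 0 0 0], max=6
Drop 3: S rot1 at col 2 lands with bottom-row=0; cleared 0 line(s) (total 0); column heights now [6 5 3 2 0 0], max=6
Drop 4: Z rot1 at col 4 lands with bottom-row=0; cleared 0 line(s) (total 0); column heights now [6 5 3 2 2 3], max=6
Drop 5: T rot0 at col 0 lands with bottom-row=6; cleared 0 line(s) (total 0); column heights now [7 8 7 2 2 3], max=8
Drop 6: L rot2 at col 1 lands with bottom-row=8; cleared 0 line(s) (total 0); column heights now [7 10 10 10 2 3], max=10

Answer: 0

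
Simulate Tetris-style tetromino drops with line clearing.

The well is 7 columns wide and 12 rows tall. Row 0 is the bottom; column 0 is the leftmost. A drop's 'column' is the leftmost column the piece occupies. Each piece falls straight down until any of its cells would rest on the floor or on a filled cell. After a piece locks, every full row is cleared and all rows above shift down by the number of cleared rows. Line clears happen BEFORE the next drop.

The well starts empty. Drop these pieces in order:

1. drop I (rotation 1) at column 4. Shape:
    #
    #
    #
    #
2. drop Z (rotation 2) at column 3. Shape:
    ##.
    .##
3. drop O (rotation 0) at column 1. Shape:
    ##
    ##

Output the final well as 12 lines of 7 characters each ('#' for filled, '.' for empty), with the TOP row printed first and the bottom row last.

Drop 1: I rot1 at col 4 lands with bottom-row=0; cleared 0 line(s) (total 0); column heights now [0 0 0 0 4 0 0], max=4
Drop 2: Z rot2 at col 3 lands with bottom-row=4; cleared 0 line(s) (total 0); column heights now [0 0 0 6 6 5 0], max=6
Drop 3: O rot0 at col 1 lands with bottom-row=0; cleared 0 line(s) (total 0); column heights now [0 2 2 6 6 5 0], max=6

Answer: .......
.......
.......
.......
.......
.......
...##..
....##.
....#..
....#..
.##.#..
.##.#..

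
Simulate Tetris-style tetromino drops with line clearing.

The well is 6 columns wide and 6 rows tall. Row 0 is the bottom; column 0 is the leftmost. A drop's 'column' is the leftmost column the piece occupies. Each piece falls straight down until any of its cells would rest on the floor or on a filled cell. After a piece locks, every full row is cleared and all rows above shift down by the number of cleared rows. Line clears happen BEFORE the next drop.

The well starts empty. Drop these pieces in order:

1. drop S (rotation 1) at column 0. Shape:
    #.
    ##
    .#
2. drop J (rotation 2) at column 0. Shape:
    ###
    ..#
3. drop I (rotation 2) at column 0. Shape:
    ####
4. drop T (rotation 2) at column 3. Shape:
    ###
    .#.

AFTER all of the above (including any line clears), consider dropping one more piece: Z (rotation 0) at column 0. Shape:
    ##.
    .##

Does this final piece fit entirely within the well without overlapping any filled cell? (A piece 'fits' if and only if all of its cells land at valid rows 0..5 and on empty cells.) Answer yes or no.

Answer: no

Derivation:
Drop 1: S rot1 at col 0 lands with bottom-row=0; cleared 0 line(s) (total 0); column heights now [3 2 0 0 0 0], max=3
Drop 2: J rot2 at col 0 lands with bottom-row=2; cleared 0 line(s) (total 0); column heights now [4 4 4 0 0 0], max=4
Drop 3: I rot2 at col 0 lands with bottom-row=4; cleared 0 line(s) (total 0); column heights now [5 5 5 5 0 0], max=5
Drop 4: T rot2 at col 3 lands with bottom-row=4; cleared 0 line(s) (total 0); column heights now [5 5 5 6 6 6], max=6
Test piece Z rot0 at col 0 (width 3): heights before test = [5 5 5 6 6 6]; fits = False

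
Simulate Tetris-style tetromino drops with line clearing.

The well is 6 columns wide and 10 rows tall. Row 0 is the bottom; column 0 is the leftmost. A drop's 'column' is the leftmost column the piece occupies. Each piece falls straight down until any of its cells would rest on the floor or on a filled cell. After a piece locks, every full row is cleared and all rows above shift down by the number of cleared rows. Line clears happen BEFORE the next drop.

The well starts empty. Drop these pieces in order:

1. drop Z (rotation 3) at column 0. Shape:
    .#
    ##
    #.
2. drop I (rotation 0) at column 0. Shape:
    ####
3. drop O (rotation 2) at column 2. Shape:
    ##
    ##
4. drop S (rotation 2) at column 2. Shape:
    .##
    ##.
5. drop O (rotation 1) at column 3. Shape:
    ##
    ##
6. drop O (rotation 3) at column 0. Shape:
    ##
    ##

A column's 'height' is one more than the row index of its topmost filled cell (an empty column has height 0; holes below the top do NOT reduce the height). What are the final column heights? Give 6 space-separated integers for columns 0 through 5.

Drop 1: Z rot3 at col 0 lands with bottom-row=0; cleared 0 line(s) (total 0); column heights now [2 3 0 0 0 0], max=3
Drop 2: I rot0 at col 0 lands with bottom-row=3; cleared 0 line(s) (total 0); column heights now [4 4 4 4 0 0], max=4
Drop 3: O rot2 at col 2 lands with bottom-row=4; cleared 0 line(s) (total 0); column heights now [4 4 6 6 0 0], max=6
Drop 4: S rot2 at col 2 lands with bottom-row=6; cleared 0 line(s) (total 0); column heights now [4 4 7 8 8 0], max=8
Drop 5: O rot1 at col 3 lands with bottom-row=8; cleared 0 line(s) (total 0); column heights now [4 4 7 10 10 0], max=10
Drop 6: O rot3 at col 0 lands with bottom-row=4; cleared 0 line(s) (total 0); column heights now [6 6 7 10 10 0], max=10

Answer: 6 6 7 10 10 0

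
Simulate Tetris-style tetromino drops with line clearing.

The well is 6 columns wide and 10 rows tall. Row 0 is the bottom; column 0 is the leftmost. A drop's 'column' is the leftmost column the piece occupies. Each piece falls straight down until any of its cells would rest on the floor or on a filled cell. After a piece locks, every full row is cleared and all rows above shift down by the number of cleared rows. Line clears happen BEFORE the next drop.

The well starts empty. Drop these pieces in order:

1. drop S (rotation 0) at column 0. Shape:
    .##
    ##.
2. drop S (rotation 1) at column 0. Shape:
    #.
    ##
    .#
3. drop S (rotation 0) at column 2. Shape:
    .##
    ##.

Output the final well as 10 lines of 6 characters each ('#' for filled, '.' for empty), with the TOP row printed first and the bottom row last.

Drop 1: S rot0 at col 0 lands with bottom-row=0; cleared 0 line(s) (total 0); column heights now [1 2 2 0 0 0], max=2
Drop 2: S rot1 at col 0 lands with bottom-row=2; cleared 0 line(s) (total 0); column heights now [5 4 2 0 0 0], max=5
Drop 3: S rot0 at col 2 lands with bottom-row=2; cleared 0 line(s) (total 0); column heights now [5 4 3 4 4 0], max=5

Answer: ......
......
......
......
......
#.....
##.##.
.###..
.##...
##....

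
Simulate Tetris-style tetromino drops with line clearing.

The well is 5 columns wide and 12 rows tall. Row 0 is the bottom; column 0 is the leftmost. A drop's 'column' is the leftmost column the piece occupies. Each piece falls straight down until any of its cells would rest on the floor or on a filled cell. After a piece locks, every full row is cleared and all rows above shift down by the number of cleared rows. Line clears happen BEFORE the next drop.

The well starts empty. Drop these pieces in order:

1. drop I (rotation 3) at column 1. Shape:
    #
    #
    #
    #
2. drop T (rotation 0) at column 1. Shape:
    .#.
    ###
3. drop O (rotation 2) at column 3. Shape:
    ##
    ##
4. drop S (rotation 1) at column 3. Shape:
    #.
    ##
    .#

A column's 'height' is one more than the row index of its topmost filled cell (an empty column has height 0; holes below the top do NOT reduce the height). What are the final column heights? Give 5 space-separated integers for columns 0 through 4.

Answer: 0 5 6 10 9

Derivation:
Drop 1: I rot3 at col 1 lands with bottom-row=0; cleared 0 line(s) (total 0); column heights now [0 4 0 0 0], max=4
Drop 2: T rot0 at col 1 lands with bottom-row=4; cleared 0 line(s) (total 0); column heights now [0 5 6 5 0], max=6
Drop 3: O rot2 at col 3 lands with bottom-row=5; cleared 0 line(s) (total 0); column heights now [0 5 6 7 7], max=7
Drop 4: S rot1 at col 3 lands with bottom-row=7; cleared 0 line(s) (total 0); column heights now [0 5 6 10 9], max=10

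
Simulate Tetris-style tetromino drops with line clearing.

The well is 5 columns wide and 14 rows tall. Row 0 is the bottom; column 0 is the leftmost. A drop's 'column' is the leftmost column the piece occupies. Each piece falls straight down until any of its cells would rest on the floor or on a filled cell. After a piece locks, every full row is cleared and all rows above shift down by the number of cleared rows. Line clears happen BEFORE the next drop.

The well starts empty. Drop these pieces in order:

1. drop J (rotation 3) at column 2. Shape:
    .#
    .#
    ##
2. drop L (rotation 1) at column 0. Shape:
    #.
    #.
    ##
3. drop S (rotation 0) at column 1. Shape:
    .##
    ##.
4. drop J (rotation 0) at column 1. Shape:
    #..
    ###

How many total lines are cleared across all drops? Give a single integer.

Answer: 0

Derivation:
Drop 1: J rot3 at col 2 lands with bottom-row=0; cleared 0 line(s) (total 0); column heights now [0 0 1 3 0], max=3
Drop 2: L rot1 at col 0 lands with bottom-row=0; cleared 0 line(s) (total 0); column heights now [3 1 1 3 0], max=3
Drop 3: S rot0 at col 1 lands with bottom-row=2; cleared 0 line(s) (total 0); column heights now [3 3 4 4 0], max=4
Drop 4: J rot0 at col 1 lands with bottom-row=4; cleared 0 line(s) (total 0); column heights now [3 6 5 5 0], max=6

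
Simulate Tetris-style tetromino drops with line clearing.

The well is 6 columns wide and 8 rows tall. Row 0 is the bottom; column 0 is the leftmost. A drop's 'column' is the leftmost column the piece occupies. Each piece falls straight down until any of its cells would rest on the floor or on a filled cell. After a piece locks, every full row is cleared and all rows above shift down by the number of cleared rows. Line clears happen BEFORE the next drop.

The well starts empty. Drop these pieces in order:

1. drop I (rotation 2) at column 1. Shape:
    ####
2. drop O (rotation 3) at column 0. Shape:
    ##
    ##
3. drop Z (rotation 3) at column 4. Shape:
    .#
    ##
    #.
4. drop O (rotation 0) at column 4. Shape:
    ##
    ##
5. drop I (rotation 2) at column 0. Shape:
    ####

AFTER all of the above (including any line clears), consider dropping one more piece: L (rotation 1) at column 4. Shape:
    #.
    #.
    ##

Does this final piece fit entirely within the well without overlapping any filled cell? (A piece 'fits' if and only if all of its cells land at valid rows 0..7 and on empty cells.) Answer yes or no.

Answer: no

Derivation:
Drop 1: I rot2 at col 1 lands with bottom-row=0; cleared 0 line(s) (total 0); column heights now [0 1 1 1 1 0], max=1
Drop 2: O rot3 at col 0 lands with bottom-row=1; cleared 0 line(s) (total 0); column heights now [3 3 1 1 1 0], max=3
Drop 3: Z rot3 at col 4 lands with bottom-row=1; cleared 0 line(s) (total 0); column heights now [3 3 1 1 3 4], max=4
Drop 4: O rot0 at col 4 lands with bottom-row=4; cleared 0 line(s) (total 0); column heights now [3 3 1 1 6 6], max=6
Drop 5: I rot2 at col 0 lands with bottom-row=3; cleared 0 line(s) (total 0); column heights now [4 4 4 4 6 6], max=6
Test piece L rot1 at col 4 (width 2): heights before test = [4 4 4 4 6 6]; fits = False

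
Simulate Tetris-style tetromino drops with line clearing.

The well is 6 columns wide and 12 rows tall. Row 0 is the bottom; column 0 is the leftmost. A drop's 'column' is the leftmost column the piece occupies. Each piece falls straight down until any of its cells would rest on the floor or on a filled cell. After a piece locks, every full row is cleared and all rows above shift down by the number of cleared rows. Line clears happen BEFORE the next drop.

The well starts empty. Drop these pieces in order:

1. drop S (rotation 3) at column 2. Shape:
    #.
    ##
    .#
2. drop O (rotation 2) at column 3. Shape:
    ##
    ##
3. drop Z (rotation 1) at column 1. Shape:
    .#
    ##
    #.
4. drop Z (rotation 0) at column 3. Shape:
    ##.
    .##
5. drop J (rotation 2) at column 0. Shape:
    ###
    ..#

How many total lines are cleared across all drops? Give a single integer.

Drop 1: S rot3 at col 2 lands with bottom-row=0; cleared 0 line(s) (total 0); column heights now [0 0 3 2 0 0], max=3
Drop 2: O rot2 at col 3 lands with bottom-row=2; cleared 0 line(s) (total 0); column heights now [0 0 3 4 4 0], max=4
Drop 3: Z rot1 at col 1 lands with bottom-row=2; cleared 0 line(s) (total 0); column heights now [0 4 5 4 4 0], max=5
Drop 4: Z rot0 at col 3 lands with bottom-row=4; cleared 0 line(s) (total 0); column heights now [0 4 5 6 6 5], max=6
Drop 5: J rot2 at col 0 lands with bottom-row=5; cleared 0 line(s) (total 0); column heights now [7 7 7 6 6 5], max=7

Answer: 0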